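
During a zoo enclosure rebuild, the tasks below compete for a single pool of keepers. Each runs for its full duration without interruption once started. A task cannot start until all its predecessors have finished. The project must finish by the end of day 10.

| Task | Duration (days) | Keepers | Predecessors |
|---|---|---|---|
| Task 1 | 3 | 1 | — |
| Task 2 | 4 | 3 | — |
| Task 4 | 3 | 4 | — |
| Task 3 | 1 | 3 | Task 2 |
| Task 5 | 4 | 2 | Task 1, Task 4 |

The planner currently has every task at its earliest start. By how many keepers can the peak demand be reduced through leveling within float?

Early-start peak: d1:8  d2:8  d3:8  d4:5  d5:5  d6:2  d7:2  d8:0  d9:0  d10:0 ⇒ 8.
Leveled (Task 1@1, Task 2@4, Task 4@1, Task 3@8, Task 5@4): d1:5  d2:5  d3:5  d4:5  d5:5  d6:5  d7:5  d8:3  d9:0  d10:0 ⇒ 5.
Reduction 8 − 5 = 3.

3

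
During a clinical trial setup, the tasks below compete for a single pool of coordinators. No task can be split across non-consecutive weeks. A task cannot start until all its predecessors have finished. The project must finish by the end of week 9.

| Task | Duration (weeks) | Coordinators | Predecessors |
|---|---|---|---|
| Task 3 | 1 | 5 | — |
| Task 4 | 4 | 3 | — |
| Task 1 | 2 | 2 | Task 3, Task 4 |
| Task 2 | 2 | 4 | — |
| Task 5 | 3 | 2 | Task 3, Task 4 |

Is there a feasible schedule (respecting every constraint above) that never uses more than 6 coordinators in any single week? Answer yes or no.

Schedule Task 3@1, Task 4@2, Task 1@6, Task 2@8, Task 5@6: w1:5  w2:3  w3:3  w4:3  w5:3  w6:4  w7:4  w8:6  w9:4 — peak 6 ≤ 6.

yes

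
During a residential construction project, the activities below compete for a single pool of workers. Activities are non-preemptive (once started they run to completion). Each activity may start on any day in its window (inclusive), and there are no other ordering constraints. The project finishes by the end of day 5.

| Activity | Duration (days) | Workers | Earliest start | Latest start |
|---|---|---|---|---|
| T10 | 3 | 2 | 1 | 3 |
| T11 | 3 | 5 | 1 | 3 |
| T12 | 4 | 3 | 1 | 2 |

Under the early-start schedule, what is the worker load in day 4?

3

At early start, day 4 has: T12.
Demand: 3 = 3.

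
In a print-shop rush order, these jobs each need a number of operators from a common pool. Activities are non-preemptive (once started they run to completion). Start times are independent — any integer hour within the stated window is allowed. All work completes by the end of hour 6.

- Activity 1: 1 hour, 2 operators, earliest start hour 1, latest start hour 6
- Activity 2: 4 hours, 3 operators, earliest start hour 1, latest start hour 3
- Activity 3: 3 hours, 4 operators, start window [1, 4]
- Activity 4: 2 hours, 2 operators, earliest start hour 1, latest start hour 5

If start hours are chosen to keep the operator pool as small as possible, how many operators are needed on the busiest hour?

7

Early-start (Activity 1@1, Activity 2@1, Activity 3@1, Activity 4@1) gives peak 11: h1:11  h2:9  h3:7  h4:3  h5:0  h6:0.
Shift Activity 3→2, Activity 4→5.
Schedule Activity 1@1, Activity 2@1, Activity 3@2, Activity 4@5: h1:5  h2:7  h3:7  h4:7  h5:2  h6:2 — peak 7.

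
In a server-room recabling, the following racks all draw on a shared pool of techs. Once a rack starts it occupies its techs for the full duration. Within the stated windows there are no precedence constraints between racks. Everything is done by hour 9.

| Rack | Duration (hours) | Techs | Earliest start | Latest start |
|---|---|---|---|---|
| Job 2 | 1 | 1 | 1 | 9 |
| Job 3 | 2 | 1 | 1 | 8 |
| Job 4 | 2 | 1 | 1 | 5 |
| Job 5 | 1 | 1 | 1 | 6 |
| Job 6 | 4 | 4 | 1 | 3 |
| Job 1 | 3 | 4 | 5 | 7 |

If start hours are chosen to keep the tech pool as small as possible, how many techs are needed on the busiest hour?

4

Early-start (Job 2@1, Job 3@1, Job 4@1, Job 5@1, Job 6@1, Job 1@5) gives peak 8: h1:8  h2:6  h3:4  h4:4  h5:4  h6:4  h7:4  h8:0  h9:0.
Shift Job 6→3, Job 1→7.
Schedule Job 2@1, Job 3@1, Job 4@1, Job 5@1, Job 6@3, Job 1@7: h1:4  h2:2  h3:4  h4:4  h5:4  h6:4  h7:4  h8:4  h9:4 — peak 4.
Total tech-hours = 34 over 9 hours ⇒ peak ≥ ⌈34/9⌉ = 4, so 4 is optimal.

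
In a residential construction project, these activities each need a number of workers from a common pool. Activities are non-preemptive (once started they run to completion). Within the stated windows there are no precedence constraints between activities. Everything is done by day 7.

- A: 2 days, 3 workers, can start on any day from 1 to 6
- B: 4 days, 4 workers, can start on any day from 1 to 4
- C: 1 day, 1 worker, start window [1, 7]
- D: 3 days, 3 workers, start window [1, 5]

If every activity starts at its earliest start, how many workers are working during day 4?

4

At early start, day 4 has: B.
Demand: 4 = 4.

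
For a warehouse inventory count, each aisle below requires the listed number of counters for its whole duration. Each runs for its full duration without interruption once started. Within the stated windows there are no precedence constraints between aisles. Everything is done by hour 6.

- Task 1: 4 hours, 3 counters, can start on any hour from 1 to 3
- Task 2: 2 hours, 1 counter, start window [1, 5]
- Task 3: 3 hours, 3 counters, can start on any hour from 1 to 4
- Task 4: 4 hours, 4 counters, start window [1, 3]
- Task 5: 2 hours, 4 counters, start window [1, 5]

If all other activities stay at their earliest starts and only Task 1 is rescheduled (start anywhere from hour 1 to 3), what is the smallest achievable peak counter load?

12

Task 1@1: h1:15  h2:15  h3:10  h4:7  h5:0  h6:0 → peak 15
Task 1@2: h1:12  h2:15  h3:10  h4:7  h5:3  h6:0 → peak 15
Task 1@3: h1:12  h2:12  h3:10  h4:7  h5:3  h6:3 → peak 12
Best is Task 1@3, peak 12.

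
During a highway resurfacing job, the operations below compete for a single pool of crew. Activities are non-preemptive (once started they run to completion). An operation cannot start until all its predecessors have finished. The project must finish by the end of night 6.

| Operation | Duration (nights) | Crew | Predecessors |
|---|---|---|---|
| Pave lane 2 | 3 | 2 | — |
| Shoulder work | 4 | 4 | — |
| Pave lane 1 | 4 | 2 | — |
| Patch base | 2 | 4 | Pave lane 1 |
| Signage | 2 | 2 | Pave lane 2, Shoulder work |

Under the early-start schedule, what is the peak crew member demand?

8

Early-start schedule: Pave lane 2@1, Shoulder work@1, Pave lane 1@1, Patch base@5, Signage@5.
Load per night: night 1: 8, night 2: 8, night 3: 8, night 4: 6, night 5: 6, night 6: 6.
Peak is 8.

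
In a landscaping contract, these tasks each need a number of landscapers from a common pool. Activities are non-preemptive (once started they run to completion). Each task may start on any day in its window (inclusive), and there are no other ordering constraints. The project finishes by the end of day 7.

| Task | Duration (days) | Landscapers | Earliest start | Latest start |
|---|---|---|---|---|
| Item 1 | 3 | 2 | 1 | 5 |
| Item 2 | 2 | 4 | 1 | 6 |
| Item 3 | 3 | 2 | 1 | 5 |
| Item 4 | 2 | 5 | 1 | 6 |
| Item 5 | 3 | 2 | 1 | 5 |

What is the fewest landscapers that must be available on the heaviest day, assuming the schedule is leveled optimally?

6

Early-start (Item 1@1, Item 2@1, Item 3@1, Item 4@1, Item 5@1) gives peak 15: d1:15  d2:15  d3:6  d4:0  d5:0  d6:0  d7:0.
Shift Item 3→3, Item 4→6, Item 5→3.
Schedule Item 1@1, Item 2@1, Item 3@3, Item 4@6, Item 5@3: d1:6  d2:6  d3:6  d4:4  d5:4  d6:5  d7:5 — peak 6.
Total landscaper-days = 36 over 7 days ⇒ peak ≥ ⌈36/7⌉ = 6, so 6 is optimal.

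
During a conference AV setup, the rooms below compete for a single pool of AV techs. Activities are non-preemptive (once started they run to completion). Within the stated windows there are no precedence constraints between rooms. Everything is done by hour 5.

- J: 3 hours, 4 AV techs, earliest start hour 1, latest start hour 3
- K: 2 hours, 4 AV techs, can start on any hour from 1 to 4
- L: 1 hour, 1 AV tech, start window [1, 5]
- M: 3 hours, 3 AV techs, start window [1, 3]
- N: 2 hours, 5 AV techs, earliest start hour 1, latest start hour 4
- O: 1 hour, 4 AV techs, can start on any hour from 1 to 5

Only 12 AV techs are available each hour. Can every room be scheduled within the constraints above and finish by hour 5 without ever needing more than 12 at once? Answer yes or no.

yes

Schedule J@1, K@1, L@1, M@2, N@4, O@3: h1:9  h2:11  h3:11  h4:8  h5:5 — peak 11 ≤ 12.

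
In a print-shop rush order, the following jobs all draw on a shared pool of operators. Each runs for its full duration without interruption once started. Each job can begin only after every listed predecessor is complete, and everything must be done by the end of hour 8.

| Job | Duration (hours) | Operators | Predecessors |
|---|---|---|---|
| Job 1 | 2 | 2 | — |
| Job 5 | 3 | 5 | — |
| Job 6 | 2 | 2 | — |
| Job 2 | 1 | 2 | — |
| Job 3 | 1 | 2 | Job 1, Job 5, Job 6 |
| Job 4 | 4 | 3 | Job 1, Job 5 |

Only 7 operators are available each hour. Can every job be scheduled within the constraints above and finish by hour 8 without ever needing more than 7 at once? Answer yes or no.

yes

Schedule Job 1@1, Job 5@1, Job 6@3, Job 2@4, Job 3@5, Job 4@4: h1:7  h2:7  h3:7  h4:7  h5:5  h6:3  h7:3  h8:0 — peak 7 ≤ 7.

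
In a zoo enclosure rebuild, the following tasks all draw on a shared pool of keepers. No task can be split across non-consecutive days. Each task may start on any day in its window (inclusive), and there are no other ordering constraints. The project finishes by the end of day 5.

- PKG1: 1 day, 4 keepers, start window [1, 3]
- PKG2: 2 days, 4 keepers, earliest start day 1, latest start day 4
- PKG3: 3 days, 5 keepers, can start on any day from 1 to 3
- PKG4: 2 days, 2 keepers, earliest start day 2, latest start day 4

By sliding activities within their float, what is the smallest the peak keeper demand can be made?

Early-start (PKG1@1, PKG2@1, PKG3@1, PKG4@2) gives peak 13: d1:13  d2:11  d3:7  d4:0  d5:0.
Shift PKG3→3.
Schedule PKG1@1, PKG2@1, PKG3@3, PKG4@2: d1:8  d2:6  d3:7  d4:5  d5:5 — peak 8.

8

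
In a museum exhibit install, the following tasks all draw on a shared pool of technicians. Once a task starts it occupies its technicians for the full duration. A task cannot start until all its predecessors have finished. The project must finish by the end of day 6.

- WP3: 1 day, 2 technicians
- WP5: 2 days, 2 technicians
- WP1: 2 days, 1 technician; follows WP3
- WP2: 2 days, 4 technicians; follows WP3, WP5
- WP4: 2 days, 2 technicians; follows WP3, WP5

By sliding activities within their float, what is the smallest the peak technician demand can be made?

Early-start (WP3@1, WP5@1, WP1@2, WP2@3, WP4@3) gives peak 7: d1:4  d2:3  d3:7  d4:6  d5:0  d6:0.
Shift WP2→5.
Schedule WP3@1, WP5@1, WP1@2, WP2@5, WP4@3: d1:4  d2:3  d3:3  d4:2  d5:4  d6:4 — peak 4.
Total technician-days = 20 over 6 days ⇒ peak ≥ ⌈20/6⌉ = 4, so 4 is optimal.

4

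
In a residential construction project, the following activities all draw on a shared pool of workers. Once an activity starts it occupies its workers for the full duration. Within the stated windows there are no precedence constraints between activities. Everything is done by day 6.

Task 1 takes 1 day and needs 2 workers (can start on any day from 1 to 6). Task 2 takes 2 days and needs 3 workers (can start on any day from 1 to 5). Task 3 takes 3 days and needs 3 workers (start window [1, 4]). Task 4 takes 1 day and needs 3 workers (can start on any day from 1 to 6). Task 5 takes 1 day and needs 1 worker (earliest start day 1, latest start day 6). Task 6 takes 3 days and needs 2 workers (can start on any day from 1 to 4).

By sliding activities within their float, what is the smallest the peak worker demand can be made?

Early-start (Task 1@1, Task 2@1, Task 3@1, Task 4@1, Task 5@1, Task 6@1) gives peak 14: d1:14  d2:8  d3:5  d4:0  d5:0  d6:0.
Shift Task 3→3, Task 4→6, Task 5→2, Task 6→3.
Schedule Task 1@1, Task 2@1, Task 3@3, Task 4@6, Task 5@2, Task 6@3: d1:5  d2:4  d3:5  d4:5  d5:5  d6:3 — peak 5.
Total worker-days = 27 over 6 days ⇒ peak ≥ ⌈27/6⌉ = 5, so 5 is optimal.

5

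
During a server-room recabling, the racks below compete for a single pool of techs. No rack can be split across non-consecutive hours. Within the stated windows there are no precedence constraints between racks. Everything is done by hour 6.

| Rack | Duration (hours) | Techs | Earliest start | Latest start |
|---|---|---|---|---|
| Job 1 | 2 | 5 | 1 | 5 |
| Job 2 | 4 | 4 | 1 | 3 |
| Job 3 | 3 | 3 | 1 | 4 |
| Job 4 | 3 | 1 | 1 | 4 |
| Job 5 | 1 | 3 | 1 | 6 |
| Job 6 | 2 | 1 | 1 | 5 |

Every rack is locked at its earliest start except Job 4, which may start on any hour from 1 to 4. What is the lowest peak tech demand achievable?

Job 4@1: h1:17  h2:14  h3:8  h4:4  h5:0  h6:0 → peak 17
Job 4@2: h1:16  h2:14  h3:8  h4:5  h5:0  h6:0 → peak 16
Job 4@3: h1:16  h2:13  h3:8  h4:5  h5:1  h6:0 → peak 16
Job 4@4: h1:16  h2:13  h3:7  h4:5  h5:1  h6:1 → peak 16
Best is Job 4@2, peak 16.

16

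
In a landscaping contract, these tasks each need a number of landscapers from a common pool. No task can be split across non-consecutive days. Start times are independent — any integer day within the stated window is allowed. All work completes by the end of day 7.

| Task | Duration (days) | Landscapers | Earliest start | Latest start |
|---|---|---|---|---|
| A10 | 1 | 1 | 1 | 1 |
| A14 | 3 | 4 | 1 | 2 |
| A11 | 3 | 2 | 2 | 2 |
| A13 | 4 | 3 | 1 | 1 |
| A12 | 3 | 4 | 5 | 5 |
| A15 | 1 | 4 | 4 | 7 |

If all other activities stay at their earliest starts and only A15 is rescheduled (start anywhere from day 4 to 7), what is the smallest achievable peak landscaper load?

9

A15@4: d1:8  d2:9  d3:9  d4:9  d5:4  d6:4  d7:4 → peak 9
A15@5: d1:8  d2:9  d3:9  d4:5  d5:8  d6:4  d7:4 → peak 9
A15@6: d1:8  d2:9  d3:9  d4:5  d5:4  d6:8  d7:4 → peak 9
A15@7: d1:8  d2:9  d3:9  d4:5  d5:4  d6:4  d7:8 → peak 9
Best is A15@4, peak 9.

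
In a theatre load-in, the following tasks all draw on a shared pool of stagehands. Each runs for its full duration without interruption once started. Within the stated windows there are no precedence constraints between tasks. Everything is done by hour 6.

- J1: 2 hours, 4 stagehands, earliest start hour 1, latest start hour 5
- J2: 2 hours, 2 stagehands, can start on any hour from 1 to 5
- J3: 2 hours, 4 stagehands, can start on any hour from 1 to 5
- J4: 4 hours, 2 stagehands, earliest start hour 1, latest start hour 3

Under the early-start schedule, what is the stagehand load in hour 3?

At early start, hour 3 has: J4.
Demand: 2 = 2.

2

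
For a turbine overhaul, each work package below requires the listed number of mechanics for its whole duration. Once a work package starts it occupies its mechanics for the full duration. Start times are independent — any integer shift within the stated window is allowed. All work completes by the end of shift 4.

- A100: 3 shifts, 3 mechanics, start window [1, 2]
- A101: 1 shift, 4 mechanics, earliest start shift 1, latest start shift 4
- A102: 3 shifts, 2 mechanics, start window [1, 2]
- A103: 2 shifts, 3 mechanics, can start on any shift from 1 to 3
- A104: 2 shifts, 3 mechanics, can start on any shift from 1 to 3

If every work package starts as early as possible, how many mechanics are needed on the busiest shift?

15

Early-start schedule: A100@1, A101@1, A102@1, A103@1, A104@1.
Load per shift: shift 1: 15, shift 2: 11, shift 3: 5, shift 4: 0.
Peak is 15.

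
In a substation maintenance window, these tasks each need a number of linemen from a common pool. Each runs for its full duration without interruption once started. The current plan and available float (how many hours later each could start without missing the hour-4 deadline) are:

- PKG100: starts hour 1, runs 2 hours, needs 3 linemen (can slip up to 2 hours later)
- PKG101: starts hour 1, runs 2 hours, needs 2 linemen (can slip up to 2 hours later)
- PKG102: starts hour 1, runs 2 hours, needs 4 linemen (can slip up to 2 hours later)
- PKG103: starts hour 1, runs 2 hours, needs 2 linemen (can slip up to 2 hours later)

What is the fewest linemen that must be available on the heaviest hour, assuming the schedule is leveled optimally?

6

Early-start (PKG100@1, PKG101@1, PKG102@1, PKG103@1) gives peak 11: h1:11  h2:11  h3:0  h4:0.
Shift PKG102→3, PKG103→3.
Schedule PKG100@1, PKG101@1, PKG102@3, PKG103@3: h1:5  h2:5  h3:6  h4:6 — peak 6.
Total lineman-hours = 22 over 4 hours ⇒ peak ≥ ⌈22/4⌉ = 6, so 6 is optimal.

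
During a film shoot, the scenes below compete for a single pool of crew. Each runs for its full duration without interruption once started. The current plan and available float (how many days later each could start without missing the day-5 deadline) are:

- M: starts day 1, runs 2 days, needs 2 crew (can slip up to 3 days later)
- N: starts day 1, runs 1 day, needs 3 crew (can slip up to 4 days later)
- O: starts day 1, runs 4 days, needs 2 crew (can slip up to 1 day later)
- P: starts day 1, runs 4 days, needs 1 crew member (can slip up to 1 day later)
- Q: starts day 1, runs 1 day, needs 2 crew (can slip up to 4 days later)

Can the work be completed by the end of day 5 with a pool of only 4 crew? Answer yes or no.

no

Total crew member-days = 21; over 5 days the average is 21/5 > 4, so some day must exceed 4.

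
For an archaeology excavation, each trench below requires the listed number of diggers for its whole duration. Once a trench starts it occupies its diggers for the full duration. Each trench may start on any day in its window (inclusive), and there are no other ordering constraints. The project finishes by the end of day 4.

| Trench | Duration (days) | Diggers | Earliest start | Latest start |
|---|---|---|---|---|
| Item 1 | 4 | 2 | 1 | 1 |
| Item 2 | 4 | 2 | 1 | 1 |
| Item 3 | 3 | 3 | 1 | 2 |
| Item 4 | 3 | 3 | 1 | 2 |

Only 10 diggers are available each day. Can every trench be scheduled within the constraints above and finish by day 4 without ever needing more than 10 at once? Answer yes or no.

Schedule Item 1@1, Item 2@1, Item 3@1, Item 4@1: d1:10  d2:10  d3:10  d4:4 — peak 10 ≤ 10.

yes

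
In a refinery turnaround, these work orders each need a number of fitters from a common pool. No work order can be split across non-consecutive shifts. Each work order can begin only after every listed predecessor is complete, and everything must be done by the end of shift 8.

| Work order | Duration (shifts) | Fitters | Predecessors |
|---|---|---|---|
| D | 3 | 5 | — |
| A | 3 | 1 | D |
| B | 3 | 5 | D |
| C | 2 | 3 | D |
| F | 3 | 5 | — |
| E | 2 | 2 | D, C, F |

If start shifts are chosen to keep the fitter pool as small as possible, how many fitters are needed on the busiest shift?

Schedule D@1, A@4, B@4, C@4, F@1, E@6: s1:10  s2:10  s3:10  s4:9  s5:9  s6:8  s7:2  s8:0 — peak 10.

10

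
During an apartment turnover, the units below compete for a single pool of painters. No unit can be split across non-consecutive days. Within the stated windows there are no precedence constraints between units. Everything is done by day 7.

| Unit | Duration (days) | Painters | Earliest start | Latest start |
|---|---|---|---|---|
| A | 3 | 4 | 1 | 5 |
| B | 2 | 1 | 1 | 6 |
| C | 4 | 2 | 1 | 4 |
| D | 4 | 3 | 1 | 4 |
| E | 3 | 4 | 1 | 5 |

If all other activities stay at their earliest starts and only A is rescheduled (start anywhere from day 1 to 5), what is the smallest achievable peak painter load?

A@1: d1:14  d2:14  d3:13  d4:5  d5:0  d6:0  d7:0 → peak 14
A@2: d1:10  d2:14  d3:13  d4:9  d5:0  d6:0  d7:0 → peak 14
A@3: d1:10  d2:10  d3:13  d4:9  d5:4  d6:0  d7:0 → peak 13
A@4: d1:10  d2:10  d3:9  d4:9  d5:4  d6:4  d7:0 → peak 10
A@5: d1:10  d2:10  d3:9  d4:5  d5:4  d6:4  d7:4 → peak 10
Best is A@4, peak 10.

10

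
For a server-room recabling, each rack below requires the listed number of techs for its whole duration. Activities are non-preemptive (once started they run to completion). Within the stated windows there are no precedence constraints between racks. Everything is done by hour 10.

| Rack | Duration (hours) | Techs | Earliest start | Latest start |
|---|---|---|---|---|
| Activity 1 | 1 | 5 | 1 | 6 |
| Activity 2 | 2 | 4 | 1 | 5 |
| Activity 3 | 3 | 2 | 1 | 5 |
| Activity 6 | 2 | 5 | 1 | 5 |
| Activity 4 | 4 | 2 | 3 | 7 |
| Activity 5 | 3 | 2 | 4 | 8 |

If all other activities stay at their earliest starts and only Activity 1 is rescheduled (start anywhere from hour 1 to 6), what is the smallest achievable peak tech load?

Activity 1@1: h1:16  h2:11  h3:4  h4:4  h5:4  h6:4  h7:0  h8:0  h9:0  h10:0 → peak 16
Activity 1@2: h1:11  h2:16  h3:4  h4:4  h5:4  h6:4  h7:0  h8:0  h9:0  h10:0 → peak 16
Activity 1@3: h1:11  h2:11  h3:9  h4:4  h5:4  h6:4  h7:0  h8:0  h9:0  h10:0 → peak 11
Activity 1@4: h1:11  h2:11  h3:4  h4:9  h5:4  h6:4  h7:0  h8:0  h9:0  h10:0 → peak 11
Activity 1@5: h1:11  h2:11  h3:4  h4:4  h5:9  h6:4  h7:0  h8:0  h9:0  h10:0 → peak 11
Activity 1@6: h1:11  h2:11  h3:4  h4:4  h5:4  h6:9  h7:0  h8:0  h9:0  h10:0 → peak 11
Best is Activity 1@3, peak 11.

11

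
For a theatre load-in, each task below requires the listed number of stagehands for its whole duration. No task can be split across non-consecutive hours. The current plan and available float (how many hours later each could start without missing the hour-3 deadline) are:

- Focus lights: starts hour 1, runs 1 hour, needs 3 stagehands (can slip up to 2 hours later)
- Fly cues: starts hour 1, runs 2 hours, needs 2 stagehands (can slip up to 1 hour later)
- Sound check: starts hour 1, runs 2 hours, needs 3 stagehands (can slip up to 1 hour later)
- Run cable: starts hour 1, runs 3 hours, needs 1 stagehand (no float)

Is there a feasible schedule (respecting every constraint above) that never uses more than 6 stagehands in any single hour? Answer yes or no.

Schedule Focus lights@1, Fly cues@1, Sound check@2, Run cable@1: h1:6  h2:6  h3:4 — peak 6 ≤ 6.

yes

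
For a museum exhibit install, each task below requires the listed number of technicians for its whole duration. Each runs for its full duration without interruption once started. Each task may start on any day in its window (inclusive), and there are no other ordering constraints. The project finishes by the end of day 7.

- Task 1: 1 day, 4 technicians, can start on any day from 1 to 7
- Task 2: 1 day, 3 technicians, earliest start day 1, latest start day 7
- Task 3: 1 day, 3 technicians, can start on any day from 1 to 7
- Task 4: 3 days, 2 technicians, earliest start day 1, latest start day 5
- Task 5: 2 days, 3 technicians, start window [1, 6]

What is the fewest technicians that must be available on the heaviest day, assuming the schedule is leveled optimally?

Early-start (Task 1@1, Task 2@1, Task 3@1, Task 4@1, Task 5@1) gives peak 15: d1:15  d2:5  d3:2  d4:0  d5:0  d6:0  d7:0.
Shift Task 2→2, Task 3→3, Task 4→2, Task 5→4.
Schedule Task 1@1, Task 2@2, Task 3@3, Task 4@2, Task 5@4: d1:4  d2:5  d3:5  d4:5  d5:3  d6:0  d7:0 — peak 5.

5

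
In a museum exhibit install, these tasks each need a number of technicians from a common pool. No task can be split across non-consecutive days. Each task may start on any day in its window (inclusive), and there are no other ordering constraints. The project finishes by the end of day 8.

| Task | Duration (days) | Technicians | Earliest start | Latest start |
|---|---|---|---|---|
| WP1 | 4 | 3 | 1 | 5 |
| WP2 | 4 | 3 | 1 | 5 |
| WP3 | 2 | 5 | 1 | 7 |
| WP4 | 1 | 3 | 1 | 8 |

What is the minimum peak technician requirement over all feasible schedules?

Early-start (WP1@1, WP2@1, WP3@1, WP4@1) gives peak 14: d1:14  d2:11  d3:6  d4:6  d5:0  d6:0  d7:0  d8:0.
Shift WP3→5, WP4→7.
Schedule WP1@1, WP2@1, WP3@5, WP4@7: d1:6  d2:6  d3:6  d4:6  d5:5  d6:5  d7:3  d8:0 — peak 6.

6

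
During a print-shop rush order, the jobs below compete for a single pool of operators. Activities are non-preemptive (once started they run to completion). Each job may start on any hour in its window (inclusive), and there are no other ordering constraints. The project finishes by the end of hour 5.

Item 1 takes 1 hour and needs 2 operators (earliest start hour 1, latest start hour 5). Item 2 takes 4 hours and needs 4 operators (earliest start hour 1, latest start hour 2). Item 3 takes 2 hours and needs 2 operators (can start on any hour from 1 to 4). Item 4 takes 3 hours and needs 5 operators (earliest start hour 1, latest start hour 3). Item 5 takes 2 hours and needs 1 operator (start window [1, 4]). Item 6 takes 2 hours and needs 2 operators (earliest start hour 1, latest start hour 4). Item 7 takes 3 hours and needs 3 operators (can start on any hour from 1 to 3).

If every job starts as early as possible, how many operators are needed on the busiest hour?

Early-start schedule: Item 1@1, Item 2@1, Item 3@1, Item 4@1, Item 5@1, Item 6@1, Item 7@1.
Load per hour: hour 1: 19, hour 2: 17, hour 3: 12, hour 4: 4, hour 5: 0.
Peak is 19.

19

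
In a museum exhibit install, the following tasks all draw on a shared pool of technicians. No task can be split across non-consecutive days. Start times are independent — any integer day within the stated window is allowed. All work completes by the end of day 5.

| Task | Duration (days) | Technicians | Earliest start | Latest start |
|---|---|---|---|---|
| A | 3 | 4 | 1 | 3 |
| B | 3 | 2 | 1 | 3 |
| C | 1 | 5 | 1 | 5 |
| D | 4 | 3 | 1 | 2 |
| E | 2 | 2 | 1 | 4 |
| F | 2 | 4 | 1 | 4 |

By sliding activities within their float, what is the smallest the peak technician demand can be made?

Early-start (A@1, B@1, C@1, D@1, E@1, F@1) gives peak 20: d1:20  d2:15  d3:9  d4:3  d5:0.
Shift D→2, E→2, F→4.
Schedule A@1, B@1, C@1, D@2, E@2, F@4: d1:11  d2:11  d3:11  d4:7  d5:7 — peak 11.

11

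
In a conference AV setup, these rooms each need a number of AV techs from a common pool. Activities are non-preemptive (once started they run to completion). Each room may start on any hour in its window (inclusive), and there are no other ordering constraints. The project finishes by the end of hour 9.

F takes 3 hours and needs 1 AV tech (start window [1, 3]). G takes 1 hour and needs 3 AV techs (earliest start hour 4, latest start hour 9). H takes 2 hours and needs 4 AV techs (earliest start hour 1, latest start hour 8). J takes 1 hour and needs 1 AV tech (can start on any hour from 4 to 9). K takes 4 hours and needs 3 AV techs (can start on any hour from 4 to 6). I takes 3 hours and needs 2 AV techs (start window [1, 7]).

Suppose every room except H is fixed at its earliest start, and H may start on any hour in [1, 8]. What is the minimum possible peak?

H@1: h1:7  h2:7  h3:3  h4:7  h5:3  h6:3  h7:3  h8:0  h9:0 → peak 7
H@2: h1:3  h2:7  h3:7  h4:7  h5:3  h6:3  h7:3  h8:0  h9:0 → peak 7
H@3: h1:3  h2:3  h3:7  h4:11  h5:3  h6:3  h7:3  h8:0  h9:0 → peak 11
H@4: h1:3  h2:3  h3:3  h4:11  h5:7  h6:3  h7:3  h8:0  h9:0 → peak 11
H@5: h1:3  h2:3  h3:3  h4:7  h5:7  h6:7  h7:3  h8:0  h9:0 → peak 7
H@6: h1:3  h2:3  h3:3  h4:7  h5:3  h6:7  h7:7  h8:0  h9:0 → peak 7
H@7: h1:3  h2:3  h3:3  h4:7  h5:3  h6:3  h7:7  h8:4  h9:0 → peak 7
H@8: h1:3  h2:3  h3:3  h4:7  h5:3  h6:3  h7:3  h8:4  h9:4 → peak 7
Best is H@1, peak 7.

7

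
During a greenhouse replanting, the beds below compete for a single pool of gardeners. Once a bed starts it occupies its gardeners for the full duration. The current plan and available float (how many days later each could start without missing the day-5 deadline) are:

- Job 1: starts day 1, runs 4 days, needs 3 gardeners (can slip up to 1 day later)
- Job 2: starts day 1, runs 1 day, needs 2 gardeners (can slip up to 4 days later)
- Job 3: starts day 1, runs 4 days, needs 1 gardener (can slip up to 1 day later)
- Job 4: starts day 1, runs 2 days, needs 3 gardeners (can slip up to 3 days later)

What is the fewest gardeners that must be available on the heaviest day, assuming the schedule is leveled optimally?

7

Early-start (Job 1@1, Job 2@1, Job 3@1, Job 4@1) gives peak 9: d1:9  d2:7  d3:4  d4:4  d5:0.
Shift Job 4→2.
Schedule Job 1@1, Job 2@1, Job 3@1, Job 4@2: d1:6  d2:7  d3:7  d4:4  d5:0 — peak 7.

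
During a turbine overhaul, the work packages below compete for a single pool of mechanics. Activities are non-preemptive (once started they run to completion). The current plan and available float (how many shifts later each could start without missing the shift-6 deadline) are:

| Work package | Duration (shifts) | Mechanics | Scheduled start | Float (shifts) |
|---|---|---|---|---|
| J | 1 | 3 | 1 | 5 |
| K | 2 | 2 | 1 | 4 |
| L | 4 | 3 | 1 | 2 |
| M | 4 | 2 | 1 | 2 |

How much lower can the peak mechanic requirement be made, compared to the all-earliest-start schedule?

Early-start peak: s1:10  s2:7  s3:5  s4:5  s5:0  s6:0 ⇒ 10.
Leveled (J@1, K@1, L@2, M@3): s1:5  s2:5  s3:5  s4:5  s5:5  s6:2 ⇒ 5.
Reduction 10 − 5 = 5.

5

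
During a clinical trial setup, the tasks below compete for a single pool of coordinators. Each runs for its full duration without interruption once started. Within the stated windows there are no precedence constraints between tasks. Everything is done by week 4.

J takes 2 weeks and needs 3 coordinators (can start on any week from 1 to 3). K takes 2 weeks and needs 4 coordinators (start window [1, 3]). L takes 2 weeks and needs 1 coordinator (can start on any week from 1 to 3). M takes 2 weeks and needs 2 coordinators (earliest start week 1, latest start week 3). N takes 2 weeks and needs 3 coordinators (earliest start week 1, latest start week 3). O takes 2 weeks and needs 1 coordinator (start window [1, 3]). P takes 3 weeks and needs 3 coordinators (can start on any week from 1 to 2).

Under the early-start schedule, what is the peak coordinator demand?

17

Early-start schedule: J@1, K@1, L@1, M@1, N@1, O@1, P@1.
Load per week: week 1: 17, week 2: 17, week 3: 3, week 4: 0.
Peak is 17.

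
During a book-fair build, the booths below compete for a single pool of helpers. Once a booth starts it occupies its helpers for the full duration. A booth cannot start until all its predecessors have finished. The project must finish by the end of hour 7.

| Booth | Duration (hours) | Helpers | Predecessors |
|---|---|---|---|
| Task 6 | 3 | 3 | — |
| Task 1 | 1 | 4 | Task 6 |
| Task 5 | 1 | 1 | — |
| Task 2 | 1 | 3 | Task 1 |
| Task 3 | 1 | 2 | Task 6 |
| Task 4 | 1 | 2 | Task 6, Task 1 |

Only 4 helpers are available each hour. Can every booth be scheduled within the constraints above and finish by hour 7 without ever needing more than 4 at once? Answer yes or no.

yes

Schedule Task 6@1, Task 1@4, Task 5@1, Task 2@5, Task 3@6, Task 4@6: h1:4  h2:3  h3:3  h4:4  h5:3  h6:4  h7:0 — peak 4 ≤ 4.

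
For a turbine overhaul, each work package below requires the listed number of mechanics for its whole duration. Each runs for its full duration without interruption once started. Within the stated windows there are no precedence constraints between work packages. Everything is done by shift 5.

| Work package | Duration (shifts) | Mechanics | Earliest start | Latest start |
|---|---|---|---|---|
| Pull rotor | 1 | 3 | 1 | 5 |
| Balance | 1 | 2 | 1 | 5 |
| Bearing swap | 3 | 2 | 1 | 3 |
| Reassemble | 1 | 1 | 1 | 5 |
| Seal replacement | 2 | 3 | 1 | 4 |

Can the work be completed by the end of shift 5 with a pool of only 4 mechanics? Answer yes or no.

no

The minimum achievable peak is 5; 4 < 5, so no feasible schedule stays within the cap.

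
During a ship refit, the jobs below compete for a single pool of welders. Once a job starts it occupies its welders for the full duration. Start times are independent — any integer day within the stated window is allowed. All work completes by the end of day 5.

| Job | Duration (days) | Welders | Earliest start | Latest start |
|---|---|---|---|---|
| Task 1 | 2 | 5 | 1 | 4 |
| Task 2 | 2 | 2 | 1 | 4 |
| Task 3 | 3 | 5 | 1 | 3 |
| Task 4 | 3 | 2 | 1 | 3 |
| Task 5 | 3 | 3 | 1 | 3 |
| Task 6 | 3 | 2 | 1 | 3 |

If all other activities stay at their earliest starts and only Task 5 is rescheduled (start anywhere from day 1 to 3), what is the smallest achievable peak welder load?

16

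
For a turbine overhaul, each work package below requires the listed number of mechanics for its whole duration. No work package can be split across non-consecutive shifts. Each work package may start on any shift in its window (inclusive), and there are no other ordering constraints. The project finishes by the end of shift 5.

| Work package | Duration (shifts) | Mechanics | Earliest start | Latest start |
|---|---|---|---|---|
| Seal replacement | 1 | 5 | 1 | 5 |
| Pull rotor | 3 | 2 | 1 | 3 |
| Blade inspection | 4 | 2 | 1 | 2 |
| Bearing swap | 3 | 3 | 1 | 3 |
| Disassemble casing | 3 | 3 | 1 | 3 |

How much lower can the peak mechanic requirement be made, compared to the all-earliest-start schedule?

5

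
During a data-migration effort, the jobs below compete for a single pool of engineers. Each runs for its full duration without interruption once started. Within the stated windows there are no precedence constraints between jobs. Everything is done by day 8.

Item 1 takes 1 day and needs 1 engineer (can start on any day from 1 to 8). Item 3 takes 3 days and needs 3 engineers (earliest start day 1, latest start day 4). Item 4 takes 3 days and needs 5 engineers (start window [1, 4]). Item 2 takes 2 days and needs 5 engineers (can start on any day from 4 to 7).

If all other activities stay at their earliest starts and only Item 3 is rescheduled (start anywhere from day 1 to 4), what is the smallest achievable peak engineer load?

8

Item 3@1: d1:9  d2:8  d3:8  d4:5  d5:5  d6:0  d7:0  d8:0 → peak 9
Item 3@2: d1:6  d2:8  d3:8  d4:8  d5:5  d6:0  d7:0  d8:0 → peak 8
Item 3@3: d1:6  d2:5  d3:8  d4:8  d5:8  d6:0  d7:0  d8:0 → peak 8
Item 3@4: d1:6  d2:5  d3:5  d4:8  d5:8  d6:3  d7:0  d8:0 → peak 8
Best is Item 3@2, peak 8.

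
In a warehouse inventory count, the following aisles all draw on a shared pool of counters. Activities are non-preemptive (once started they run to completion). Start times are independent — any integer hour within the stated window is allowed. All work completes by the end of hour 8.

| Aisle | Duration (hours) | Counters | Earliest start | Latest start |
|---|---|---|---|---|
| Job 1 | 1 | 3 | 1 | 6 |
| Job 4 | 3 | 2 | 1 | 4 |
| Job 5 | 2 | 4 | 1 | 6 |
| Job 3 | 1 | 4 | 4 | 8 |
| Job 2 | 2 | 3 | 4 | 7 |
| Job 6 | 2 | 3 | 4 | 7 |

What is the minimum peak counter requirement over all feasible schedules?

Early-start (Job 1@1, Job 4@1, Job 5@1, Job 3@4, Job 2@4, Job 6@4) gives peak 10: h1:9  h2:6  h3:2  h4:10  h5:6  h6:0  h7:0  h8:0.
Shift Job 4→4, Job 5→2, Job 3→8, Job 6→6.
Schedule Job 1@1, Job 4@4, Job 5@2, Job 3@8, Job 2@4, Job 6@6: h1:3  h2:4  h3:4  h4:5  h5:5  h6:5  h7:3  h8:4 — peak 5.
Total counter-hours = 33 over 8 hours ⇒ peak ≥ ⌈33/8⌉ = 5, so 5 is optimal.

5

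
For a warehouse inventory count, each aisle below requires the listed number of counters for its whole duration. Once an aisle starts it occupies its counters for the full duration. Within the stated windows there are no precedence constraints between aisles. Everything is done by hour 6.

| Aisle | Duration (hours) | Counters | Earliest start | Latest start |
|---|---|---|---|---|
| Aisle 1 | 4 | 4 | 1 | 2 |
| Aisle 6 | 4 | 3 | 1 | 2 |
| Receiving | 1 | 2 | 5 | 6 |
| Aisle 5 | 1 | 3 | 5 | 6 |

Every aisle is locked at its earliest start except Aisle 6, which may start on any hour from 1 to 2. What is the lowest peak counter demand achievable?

7

Aisle 6@1: h1:7  h2:7  h3:7  h4:7  h5:5  h6:0 → peak 7
Aisle 6@2: h1:4  h2:7  h3:7  h4:7  h5:8  h6:0 → peak 8
Best is Aisle 6@1, peak 7.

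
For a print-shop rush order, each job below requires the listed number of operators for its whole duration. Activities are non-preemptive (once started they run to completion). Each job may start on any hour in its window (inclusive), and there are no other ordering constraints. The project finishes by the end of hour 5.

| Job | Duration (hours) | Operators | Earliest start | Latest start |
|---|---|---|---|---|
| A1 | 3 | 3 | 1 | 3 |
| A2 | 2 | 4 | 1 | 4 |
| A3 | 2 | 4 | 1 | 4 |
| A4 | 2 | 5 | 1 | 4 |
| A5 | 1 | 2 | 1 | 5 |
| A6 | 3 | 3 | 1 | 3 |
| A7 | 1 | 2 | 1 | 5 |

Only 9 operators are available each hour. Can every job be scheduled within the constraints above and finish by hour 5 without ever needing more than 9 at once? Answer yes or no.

no

Total operator-hours = 48; over 5 hours the average is 48/5 > 9, so some hour must exceed 9.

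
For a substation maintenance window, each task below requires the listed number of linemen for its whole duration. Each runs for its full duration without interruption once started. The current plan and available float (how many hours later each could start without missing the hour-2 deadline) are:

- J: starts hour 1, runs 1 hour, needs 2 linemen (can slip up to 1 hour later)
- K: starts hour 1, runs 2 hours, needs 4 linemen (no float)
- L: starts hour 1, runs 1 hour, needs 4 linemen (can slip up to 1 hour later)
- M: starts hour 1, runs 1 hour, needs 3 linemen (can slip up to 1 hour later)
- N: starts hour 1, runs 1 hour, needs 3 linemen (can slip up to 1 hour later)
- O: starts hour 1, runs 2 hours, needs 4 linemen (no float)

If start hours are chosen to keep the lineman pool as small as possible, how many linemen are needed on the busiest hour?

14

Early-start (J@1, K@1, L@1, M@1, N@1, O@1) gives peak 20: h1:20  h2:8.
Shift M→2, N→2.
Schedule J@1, K@1, L@1, M@2, N@2, O@1: h1:14  h2:14 — peak 14.
Total lineman-hours = 28 over 2 hours ⇒ peak ≥ ⌈28/2⌉ = 14, so 14 is optimal.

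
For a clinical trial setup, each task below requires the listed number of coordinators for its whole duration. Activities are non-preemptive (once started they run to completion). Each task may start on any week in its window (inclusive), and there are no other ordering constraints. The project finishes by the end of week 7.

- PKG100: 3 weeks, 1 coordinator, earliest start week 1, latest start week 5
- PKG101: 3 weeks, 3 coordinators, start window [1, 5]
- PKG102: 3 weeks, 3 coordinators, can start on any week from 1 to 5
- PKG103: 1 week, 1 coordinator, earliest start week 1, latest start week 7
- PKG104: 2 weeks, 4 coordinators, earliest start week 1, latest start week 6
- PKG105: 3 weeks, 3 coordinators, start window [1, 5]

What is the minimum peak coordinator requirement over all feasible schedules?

7

Early-start (PKG100@1, PKG101@1, PKG102@1, PKG103@1, PKG104@1, PKG105@1) gives peak 15: w1:15  w2:14  w3:10  w4:0  w5:0  w6:0  w7:0.
Shift PKG103→4, PKG104→4, PKG105→5.
Schedule PKG100@1, PKG101@1, PKG102@1, PKG103@4, PKG104@4, PKG105@5: w1:7  w2:7  w3:7  w4:5  w5:7  w6:3  w7:3 — peak 7.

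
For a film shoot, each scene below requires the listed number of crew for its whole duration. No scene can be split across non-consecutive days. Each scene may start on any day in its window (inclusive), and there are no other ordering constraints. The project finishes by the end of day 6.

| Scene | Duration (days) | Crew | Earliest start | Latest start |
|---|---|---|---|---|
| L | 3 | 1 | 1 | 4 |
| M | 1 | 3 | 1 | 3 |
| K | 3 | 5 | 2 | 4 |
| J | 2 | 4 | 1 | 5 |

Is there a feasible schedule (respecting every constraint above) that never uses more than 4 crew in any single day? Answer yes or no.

no

Total crew member-days = 29; over 6 days the average is 29/6 > 4, so some day must exceed 4.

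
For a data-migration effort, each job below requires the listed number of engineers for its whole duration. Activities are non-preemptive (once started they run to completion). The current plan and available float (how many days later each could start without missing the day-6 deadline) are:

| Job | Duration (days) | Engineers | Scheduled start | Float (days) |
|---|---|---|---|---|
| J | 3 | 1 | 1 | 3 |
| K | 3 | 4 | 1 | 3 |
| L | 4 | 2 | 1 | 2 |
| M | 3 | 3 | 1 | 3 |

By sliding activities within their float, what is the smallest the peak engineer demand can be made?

Early-start (J@1, K@1, L@1, M@1) gives peak 10: d1:10  d2:10  d3:10  d4:2  d5:0  d6:0.
Shift K→4.
Schedule J@1, K@4, L@1, M@1: d1:6  d2:6  d3:6  d4:6  d5:4  d6:4 — peak 6.
Total engineer-days = 32 over 6 days ⇒ peak ≥ ⌈32/6⌉ = 6, so 6 is optimal.

6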